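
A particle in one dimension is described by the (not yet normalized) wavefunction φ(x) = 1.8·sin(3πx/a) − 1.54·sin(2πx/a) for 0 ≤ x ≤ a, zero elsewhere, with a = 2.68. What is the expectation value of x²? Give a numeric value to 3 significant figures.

⟨x²⟩ = ∫ x²·|φ|² dx / ∫|φ|² dx (integrals over the domain).
On 0 ≤ x ≤ a (j ≠ l): ∫sin²(jπx/a) dx = a/2, ∫sin(jπx/a)·sin(lπx/a) dx = 0; diagonal moments ∫x·sin²(jπx/a) dx = a²/4, ∫x²·sin²(jπx/a) dx = a³·(1/6 − 1/(4j²π²)); cross terms ∫x·sin(jπx/a)·sin(lπx/a) dx = 0 for j + l even and −4jla²/(π²(j² − l²)²) for j + l odd, ∫x²·sin(jπx/a)·sin(lπx/a) dx = (−1)^(j+l)·4jla³/(π²(j² − l²)²); higher powers the same way via product-to-sum and parts.
State is unnormalized: ∫|φ|² dx = 7.5195, and ∫φ*·x²·φ dx = 27.918, so ⟨x²⟩ = 27.918 / 7.5195.
⟨x²⟩ = 3.7128.

3.71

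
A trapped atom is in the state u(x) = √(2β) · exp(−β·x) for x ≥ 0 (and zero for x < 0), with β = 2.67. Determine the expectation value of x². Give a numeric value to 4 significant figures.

0.07014

⟨x²⟩ = ∫ x²·|u|² dx (integrals over the domain).
Every integrand reduces to terms xʲ·e^(−2βx) on [0, ∞); use ∫₀^∞ xʲ·e^(−2βx) dx = j!/(2β)^(j+1).
⟨x²⟩ = 0.070137.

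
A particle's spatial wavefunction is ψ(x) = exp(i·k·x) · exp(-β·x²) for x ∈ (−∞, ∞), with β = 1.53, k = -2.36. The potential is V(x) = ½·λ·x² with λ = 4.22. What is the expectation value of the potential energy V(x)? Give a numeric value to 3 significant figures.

⟨V⟩ = ∫ V(x)·|ψ|² dx / ∫|ψ|² dx.
Gaussian moments: ∫x^(2j)·e^(−2βx²) dx = (2j−1)!!/(4β)^j · √(π/(2β)), odd powers integrate to 0; here √(π/(2β)) = 1.0132.
State is unnormalized: ∫|ψ|² dx = 1.0132, and ∫ψ*·V(x)·ψ dx = 0.34934, so ⟨V⟩ = 0.34934 / 1.0132.
⟨V⟩ = 0.34477.

0.345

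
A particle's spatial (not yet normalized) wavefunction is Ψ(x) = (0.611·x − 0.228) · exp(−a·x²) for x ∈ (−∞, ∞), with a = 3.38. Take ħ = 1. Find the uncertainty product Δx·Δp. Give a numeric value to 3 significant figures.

Δx = √(⟨x²⟩−⟨x⟩²), Δp = √(⟨p²⟩−⟨p⟩²).
Expand each integrand as polynomial × e^(−2ax²) and use ∫x^(2j)·e^(−2ax²) dx = (2j−1)!!/(4a)^j · √(π/(2a)), odd powers → 0; here √(π/(2a)) = 0.68171. Differentiate with the product rule, d/dx e^(−ax²) = −2ax·e^(−ax²).
Normalization: ∫|Ψ|² dx = 0.054262.
⟨x⟩ = -0.25890, ⟨x²⟩ = 0.12528 ⇒ Δx = 0.24135.
⟨p⟩ = 0.0000, ⟨p²⟩ = 5.7251 ⇒ Δp = 2.3927.
Δx·Δp = 0.57749.

0.577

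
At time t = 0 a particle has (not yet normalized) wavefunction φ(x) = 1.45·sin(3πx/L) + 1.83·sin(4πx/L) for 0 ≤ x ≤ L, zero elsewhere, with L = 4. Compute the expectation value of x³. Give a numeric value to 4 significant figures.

4.725

⟨x³⟩ = ∫ x³·|φ|² dx / ∫|φ|² dx (integrals over the domain).
On 0 ≤ x ≤ L (j ≠ l): ∫sin²(jπx/L) dx = L/2, ∫sin(jπx/L)·sin(lπx/L) dx = 0; diagonal moments ∫x·sin²(jπx/L) dx = L²/4, ∫x²·sin²(jπx/L) dx = L³·(1/6 − 1/(4j²π²)); cross terms ∫x·sin(jπx/L)·sin(lπx/L) dx = 0 for j + l even and −4jlL²/(π²(j² − l²)²) for j + l odd, ∫x²·sin(jπx/L)·sin(lπx/L) dx = (−1)^(j+l)·4jlL³/(π²(j² − l²)²); higher powers the same way via product-to-sum and parts.
State is unnormalized: ∫|φ|² dx = 10.903, and ∫φ*·x³·φ dx = 51.518, so ⟨x³⟩ = 51.518 / 10.903.
⟨x³⟩ = 4.7252.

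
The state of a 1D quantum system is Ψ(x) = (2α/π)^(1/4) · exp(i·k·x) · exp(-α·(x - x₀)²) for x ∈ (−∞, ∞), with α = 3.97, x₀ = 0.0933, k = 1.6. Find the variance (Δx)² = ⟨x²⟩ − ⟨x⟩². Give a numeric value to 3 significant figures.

Compute ⟨x⟩ and ⟨x²⟩ separately, then (Δx)² = ⟨x²⟩ − ⟨x⟩².
Gaussian moments (u = x − x₀): ∫u^(2j)·e^(−2αu²) du = (2j−1)!!/(4α)^j · √(π/(2α)), odd powers integrate to 0; here √(π/(2α)) = 0.62902.
⟨x⟩ = 0.093300 and ⟨x²⟩ = 0.071677.
(Δx)² = 0.071677 − (0.093300)² = 0.062972.

0.0630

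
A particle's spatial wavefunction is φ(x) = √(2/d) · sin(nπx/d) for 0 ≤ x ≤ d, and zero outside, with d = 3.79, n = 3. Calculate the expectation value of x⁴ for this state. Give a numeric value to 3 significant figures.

⟨x⁴⟩ = ∫ x⁴·|φ|² dx (integrals over the domain).
With sin²θ = (1 − cos2θ)/2 on 0 ≤ x ≤ d: ∫sin²(nπx/d) dx = d/2, ∫x·sin²(nπx/d) dx = d²/4, ∫x²·sin²(nπx/d) dx = d³·(1/6 − 1/(4n²π²)); higher powers xᵏ the same way, integrating xᵏ·cos(2nπx/d) by parts.
⟨x⁴⟩ = 38.982.

39.0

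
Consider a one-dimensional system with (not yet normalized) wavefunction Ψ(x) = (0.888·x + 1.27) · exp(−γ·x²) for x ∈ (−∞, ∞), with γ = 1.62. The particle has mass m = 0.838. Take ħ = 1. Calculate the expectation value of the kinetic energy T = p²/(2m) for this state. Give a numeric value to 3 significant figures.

T = −(ħ²/2m) d²/dx², so ⟨T⟩ = −(ħ²/2m) ∫ Ψ*·Ψ'' dx / ∫|Ψ|² dx; with m = 0.838.
Expand each integrand as polynomial × e^(−2γx²) and use ∫x^(2j)·e^(−2γx²) dx = (2j−1)!!/(4γ)^j · √(π/(2γ)), odd powers → 0; here √(π/(2γ)) = 0.98470. Differentiate with the product rule, d/dx e^(−γx²) = −2γx·e^(−γx²).
State is unnormalized: ∫|Ψ|² dx = 1.7080, and ∫Ψ*·(−ħ²/2m · Ψ'') dx = 1.8826, so ⟨T⟩ = 1.8826 / 1.7080.
⟨T⟩ = 1.1022.

1.10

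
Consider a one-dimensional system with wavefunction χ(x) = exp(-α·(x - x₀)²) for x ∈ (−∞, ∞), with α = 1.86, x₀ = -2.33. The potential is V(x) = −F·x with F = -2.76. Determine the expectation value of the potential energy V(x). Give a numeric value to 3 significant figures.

⟨V⟩ = ∫ V(x)·|χ|² dx / ∫|χ|² dx.
Gaussian moments (u = x − x₀): ∫u^(2j)·e^(−2αu²) du = (2j−1)!!/(4α)^j · √(π/(2α)), odd powers integrate to 0; here √(π/(2α)) = 0.91897.
State is unnormalized: ∫|χ|² dx = 0.91897, and ∫χ*·V(x)·χ dx = -5.9097, so ⟨V⟩ = -5.9097 / 0.91897.
⟨V⟩ = -6.4308.

-6.43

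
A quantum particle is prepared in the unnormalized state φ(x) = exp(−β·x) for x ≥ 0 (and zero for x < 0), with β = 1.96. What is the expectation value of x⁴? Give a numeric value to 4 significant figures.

⟨x⁴⟩ = ∫ x⁴·|φ|² dx / ∫|φ|² dx (integrals over the domain).
Every integrand reduces to terms xʲ·e^(−2βx) on [0, ∞); use ∫₀^∞ xʲ·e^(−2βx) dx = j!/(2β)^(j+1).
State is unnormalized: ∫|φ|² dx = 0.25510, and ∫φ*·x⁴·φ dx = 0.025929, so ⟨x⁴⟩ = 0.025929 / 0.25510.
⟨x⁴⟩ = 0.10164.

0.1016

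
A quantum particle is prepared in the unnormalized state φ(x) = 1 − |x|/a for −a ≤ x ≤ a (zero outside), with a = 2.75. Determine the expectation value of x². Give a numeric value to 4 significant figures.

0.7563

⟨x²⟩ = ∫ x²·|φ|² dx / ∫|φ|² dx (integrals over the domain).
φ is even, so ∫ over [−a, a] = 2∫₀ᵃ with φ = 1 − x/a there: ∫₀ᵃ (1 − x/a)² dx = a/3, ∫₀ᵃ x²(1 − x/a)² dx = a³/30, ∫₀ᵃ x⁴(1 − x/a)² dx = a⁵/105.
State is unnormalized: ∫|φ|² dx = 1.8333, and ∫φ*·x²·φ dx = 1.3865, so ⟨x²⟩ = 1.3865 / 1.8333.
⟨x²⟩ = 0.75625.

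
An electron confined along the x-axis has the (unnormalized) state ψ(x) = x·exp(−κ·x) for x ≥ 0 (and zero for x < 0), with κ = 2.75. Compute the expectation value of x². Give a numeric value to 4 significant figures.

0.3967

⟨x²⟩ = ∫ x²·|ψ|² dx / ∫|ψ|² dx (integrals over the domain).
Every integrand reduces to terms xʲ·e^(−2κx) on [0, ∞); use ∫₀^∞ xʲ·e^(−2κx) dx = j!/(2κ)^(j+1).
State is unnormalized: ∫|ψ|² dx = 0.012021, and ∫ψ*·x²·ψ dx = 0.0047687, so ⟨x²⟩ = 0.0047687 / 0.012021.
⟨x²⟩ = 0.39669.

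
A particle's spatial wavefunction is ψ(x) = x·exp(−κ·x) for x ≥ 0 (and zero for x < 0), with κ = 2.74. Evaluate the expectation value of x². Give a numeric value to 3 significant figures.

⟨x²⟩ = ∫ x²·|ψ|² dx / ∫|ψ|² dx (integrals over the domain).
Every integrand reduces to terms xʲ·e^(−2κx) on [0, ∞); use ∫₀^∞ xʲ·e^(−2κx) dx = j!/(2κ)^(j+1).
State is unnormalized: ∫|ψ|² dx = 0.012153, and ∫ψ*·x²·ψ dx = 0.0048563, so ⟨x²⟩ = 0.0048563 / 0.012153.
⟨x²⟩ = 0.39960.

0.400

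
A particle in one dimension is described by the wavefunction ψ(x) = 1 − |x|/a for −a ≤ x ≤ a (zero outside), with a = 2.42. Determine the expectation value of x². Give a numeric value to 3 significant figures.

0.586

⟨x²⟩ = ∫ x²·|ψ|² dx / ∫|ψ|² dx (integrals over the domain).
ψ is even, so ∫ over [−a, a] = 2∫₀ᵃ with ψ = 1 − x/a there: ∫₀ᵃ (1 − x/a)² dx = a/3, ∫₀ᵃ x²(1 − x/a)² dx = a³/30, ∫₀ᵃ x⁴(1 − x/a)² dx = a⁵/105.
State is unnormalized: ∫|ψ|² dx = 1.6133, and ∫ψ*·x²·ψ dx = 0.94483, so ⟨x²⟩ = 0.94483 / 1.6133.
⟨x²⟩ = 0.58564.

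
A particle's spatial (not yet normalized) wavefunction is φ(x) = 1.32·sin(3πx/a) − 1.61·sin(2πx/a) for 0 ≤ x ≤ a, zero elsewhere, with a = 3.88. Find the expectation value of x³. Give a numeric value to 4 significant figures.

23.41

⟨x³⟩ = ∫ x³·|φ|² dx / ∫|φ|² dx (integrals over the domain).
On 0 ≤ x ≤ a (j ≠ l): ∫sin²(jπx/a) dx = a/2, ∫sin(jπx/a)·sin(lπx/a) dx = 0; diagonal moments ∫x·sin²(jπx/a) dx = a²/4, ∫x²·sin²(jπx/a) dx = a³·(1/6 − 1/(4j²π²)); cross terms ∫x·sin(jπx/a)·sin(lπx/a) dx = 0 for j + l even and −4jla²/(π²(j² − l²)²) for j + l odd, ∫x²·sin(jπx/a)·sin(lπx/a) dx = (−1)^(j+l)·4jla³/(π²(j² − l²)²); higher powers the same way via product-to-sum and parts.
State is unnormalized: ∫|φ|² dx = 8.4089, and ∫φ*·x³·φ dx = 196.85, so ⟨x³⟩ = 196.85 / 8.4089.
⟨x³⟩ = 23.410.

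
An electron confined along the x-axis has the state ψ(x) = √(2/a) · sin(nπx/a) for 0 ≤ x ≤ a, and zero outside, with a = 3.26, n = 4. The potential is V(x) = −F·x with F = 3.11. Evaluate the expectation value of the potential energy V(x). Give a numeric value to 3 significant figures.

-5.07

⟨V⟩ = ∫ V(x)·|ψ|² dx.
With sin²θ = (1 − cos2θ)/2 on 0 ≤ x ≤ a: ∫sin²(nπx/a) dx = a/2, ∫x·sin²(nπx/a) dx = a²/4, ∫x²·sin²(nπx/a) dx = a³·(1/6 − 1/(4n²π²)); higher powers xᵏ the same way, integrating xᵏ·cos(2nπx/a) by parts.
⟨V⟩ = -5.0693.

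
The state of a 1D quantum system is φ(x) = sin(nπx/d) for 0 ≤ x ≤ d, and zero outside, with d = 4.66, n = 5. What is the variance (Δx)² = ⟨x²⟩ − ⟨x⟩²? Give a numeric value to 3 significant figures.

1.77

Compute ⟨x⟩ and ⟨x²⟩ separately, then (Δx)² = ⟨x²⟩ − ⟨x⟩².
With sin²θ = (1 − cos2θ)/2 on 0 ≤ x ≤ d: ∫sin²(nπx/d) dx = d/2, ∫x·sin²(nπx/d) dx = d²/4, ∫x²·sin²(nπx/d) dx = d³·(1/6 − 1/(4n²π²)); higher powers xᵏ the same way, integrating xᵏ·cos(2nπx/d) by parts.
Normalization: ∫|φ|² dx = 2.3300.
⟨x⟩ = 2.3300 and ⟨x²⟩ = 7.1945.
(Δx)² = 7.1945 − (2.3300)² = 1.7656.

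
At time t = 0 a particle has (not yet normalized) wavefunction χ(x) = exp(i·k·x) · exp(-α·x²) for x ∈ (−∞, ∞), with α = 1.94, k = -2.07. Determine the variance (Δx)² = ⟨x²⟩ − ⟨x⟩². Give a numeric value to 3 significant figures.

0.129

Compute ⟨x⟩ and ⟨x²⟩ separately, then (Δx)² = ⟨x²⟩ − ⟨x⟩².
Gaussian moments: ∫x^(2j)·e^(−2αx²) dx = (2j−1)!!/(4α)^j · √(π/(2α)), odd powers integrate to 0; here √(π/(2α)) = 0.89983.
Normalization: ∫|χ|² dx = 0.89983.
⟨x⟩ = 0.0000 and ⟨x²⟩ = 0.12887.
(Δx)² = 0.12887 − (0.0000)² = 0.12887.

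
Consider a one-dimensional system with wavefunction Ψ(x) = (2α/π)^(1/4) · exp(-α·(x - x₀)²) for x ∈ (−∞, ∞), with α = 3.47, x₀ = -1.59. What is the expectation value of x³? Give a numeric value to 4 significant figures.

⟨x³⟩ = ∫ x³·|Ψ|² dx (integrals over the domain).
Gaussian moments (u = x − x₀): ∫u^(2j)·e^(−2αu²) du = (2j−1)!!/(4α)^j · √(π/(2α)), odd powers integrate to 0; here √(π/(2α)) = 0.67281.
⟨x³⟩ = -4.3633.

-4.363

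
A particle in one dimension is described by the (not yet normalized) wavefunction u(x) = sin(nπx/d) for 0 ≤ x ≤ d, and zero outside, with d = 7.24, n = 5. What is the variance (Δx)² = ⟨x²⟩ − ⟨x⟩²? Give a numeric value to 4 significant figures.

4.262

Compute ⟨x⟩ and ⟨x²⟩ separately, then (Δx)² = ⟨x²⟩ − ⟨x⟩².
With sin²θ = (1 − cos2θ)/2 on 0 ≤ x ≤ d: ∫sin²(nπx/d) dx = d/2, ∫x·sin²(nπx/d) dx = d²/4, ∫x²·sin²(nπx/d) dx = d³·(1/6 − 1/(4n²π²)); higher powers xᵏ the same way, integrating xᵏ·cos(2nπx/d) by parts.
Normalization: ∫|u|² dx = 3.6200.
⟨x⟩ = 3.6200 and ⟨x²⟩ = 17.366.
(Δx)² = 17.366 − (3.6200)² = 4.2619.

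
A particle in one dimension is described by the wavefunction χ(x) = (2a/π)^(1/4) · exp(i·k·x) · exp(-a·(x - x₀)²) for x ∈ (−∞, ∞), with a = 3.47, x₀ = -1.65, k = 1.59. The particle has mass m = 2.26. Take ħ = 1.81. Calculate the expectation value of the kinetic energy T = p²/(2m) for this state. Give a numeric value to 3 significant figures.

T = −(ħ²/2m) d²/dx², so ⟨T⟩ = −(ħ²/2m) ∫ χ*·χ'' dx; with m = 2.26.
Gaussian moments (u = x − x₀): ∫u^(2j)·e^(−2au²) du = (2j−1)!!/(4a)^j · √(π/(2a)), odd powers integrate to 0; here √(π/(2a)) = 0.67281. Derivatives: χ′ = (ik − 2au)·χ, χ″ = ((ik − 2au)² − 2a)·χ; the odd-in-u pieces drop out.
⟨T⟩ = 4.3474.

4.35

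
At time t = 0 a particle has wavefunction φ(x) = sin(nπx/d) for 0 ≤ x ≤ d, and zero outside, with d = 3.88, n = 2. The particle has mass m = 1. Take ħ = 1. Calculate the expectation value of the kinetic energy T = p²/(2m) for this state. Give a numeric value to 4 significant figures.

T = −(ħ²/2m) d²/dx², so ⟨T⟩ = −(ħ²/2m) ∫ φ*·φ'' dx / ∫|φ|² dx; with m = 1.
d/dx sin(nπx/d) = (nπ/d)·cos(nπx/d) and d²/dx² sin(nπx/d) = −(nπ/d)²·sin(nπx/d); on 0 ≤ x ≤ d, ∫sin²(nπx/d) dx = d/2 and ∫sin(nπx/d)·cos(nπx/d) dx = 0.
State is unnormalized: ∫|φ|² dx = 1.9400, and ∫φ*·(−ħ²/2m · φ'') dx = 2.5437, so ⟨T⟩ = 2.5437 / 1.9400.
⟨T⟩ = 1.3112.

1.311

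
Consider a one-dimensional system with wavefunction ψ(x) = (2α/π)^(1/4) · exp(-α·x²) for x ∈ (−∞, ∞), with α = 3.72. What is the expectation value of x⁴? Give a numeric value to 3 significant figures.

0.0135

⟨x⁴⟩ = ∫ x⁴·|ψ|² dx (integrals over the domain).
Gaussian moments: ∫x^(2j)·e^(−2αx²) dx = (2j−1)!!/(4α)^j · √(π/(2α)), odd powers integrate to 0; here √(π/(2α)) = 0.64981.
⟨x⁴⟩ = 0.013549.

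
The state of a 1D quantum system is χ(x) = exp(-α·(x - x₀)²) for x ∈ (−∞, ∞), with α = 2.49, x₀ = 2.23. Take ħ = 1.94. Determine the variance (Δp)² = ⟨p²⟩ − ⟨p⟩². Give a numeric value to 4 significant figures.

Compute ⟨p⟩ and ⟨p²⟩ separately; (Δp)² = ⟨p²⟩ − ⟨p⟩².
Gaussian moments (u = x − x₀): ∫u^(2j)·e^(−2αu²) du = (2j−1)!!/(4α)^j · √(π/(2α)), odd powers integrate to 0; here √(π/(2α)) = 0.79426. Derivatives: d/dx e^(−αu²) = −2αu·e^(−αu²), d²/dx² e^(−αu²) = (4α²u² − 2α)·e^(−αu²).
Normalization: ∫|χ|² dx = 0.79426.
⟨p⟩ = 0.0000 and ⟨p²⟩ = 9.3714.
(Δp)² = 9.3714 − (0.0000)² = 9.3714.

9.371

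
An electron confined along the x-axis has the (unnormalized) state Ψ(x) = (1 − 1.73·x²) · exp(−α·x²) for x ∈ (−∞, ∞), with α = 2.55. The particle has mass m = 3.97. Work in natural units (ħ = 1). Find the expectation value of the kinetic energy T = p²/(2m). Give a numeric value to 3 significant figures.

0.662

T = −(ħ²/2m) d²/dx², so ⟨T⟩ = −(ħ²/2m) ∫ Ψ*·Ψ'' dx / ∫|Ψ|² dx; with m = 3.97.
Expand each integrand as polynomial × e^(−2αx²) and use ∫x^(2j)·e^(−2αx²) dx = (2j−1)!!/(4α)^j · √(π/(2α)), odd powers → 0; here √(π/(2α)) = 0.78486. Differentiate with the product rule, d/dx e^(−αx²) = −2αx·e^(−αx²).
State is unnormalized: ∫|Ψ|² dx = 0.58635, and ∫Ψ*·(−ħ²/2m · Ψ'') dx = 0.38832, so ⟨T⟩ = 0.38832 / 0.58635.
⟨T⟩ = 0.66227.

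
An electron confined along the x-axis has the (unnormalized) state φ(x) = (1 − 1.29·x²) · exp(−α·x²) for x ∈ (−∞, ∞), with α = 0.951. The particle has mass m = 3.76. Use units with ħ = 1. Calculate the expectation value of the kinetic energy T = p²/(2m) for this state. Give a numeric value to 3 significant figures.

0.471

T = −(ħ²/2m) d²/dx², so ⟨T⟩ = −(ħ²/2m) ∫ φ*·φ'' dx / ∫|φ|² dx; with m = 3.76.
Expand each integrand as polynomial × e^(−2αx²) and use ∫x^(2j)·e^(−2αx²) dx = (2j−1)!!/(4α)^j · √(π/(2α)), odd powers → 0; here √(π/(2α)) = 1.2852. Differentiate with the product rule, d/dx e^(−αx²) = −2αx·e^(−αx²).
State is unnormalized: ∫|φ|² dx = 0.85693, and ∫φ*·(−ħ²/2m · φ'') dx = 0.40360, so ⟨T⟩ = 0.40360 / 0.85693.
⟨T⟩ = 0.47098.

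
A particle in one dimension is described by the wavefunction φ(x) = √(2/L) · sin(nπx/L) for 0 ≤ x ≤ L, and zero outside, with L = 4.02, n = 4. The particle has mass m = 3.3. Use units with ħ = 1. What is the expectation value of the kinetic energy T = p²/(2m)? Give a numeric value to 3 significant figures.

T = −(ħ²/2m) d²/dx², so ⟨T⟩ = −(ħ²/2m) ∫ φ*·φ'' dx; with m = 3.3.
d/dx sin(nπx/L) = (nπ/L)·cos(nπx/L) and d²/dx² sin(nπx/L) = −(nπ/L)²·sin(nπx/L); on 0 ≤ x ≤ L, ∫sin²(nπx/L) dx = L/2 and ∫sin(nπx/L)·cos(nπx/L) dx = 0.
⟨T⟩ = 1.4806.

1.48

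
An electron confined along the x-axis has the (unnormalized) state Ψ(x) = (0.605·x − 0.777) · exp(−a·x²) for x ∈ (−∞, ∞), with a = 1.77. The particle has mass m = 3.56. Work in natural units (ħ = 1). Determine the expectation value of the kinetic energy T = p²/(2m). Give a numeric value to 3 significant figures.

0.288

T = −(ħ²/2m) d²/dx², so ⟨T⟩ = −(ħ²/2m) ∫ Ψ*·Ψ'' dx / ∫|Ψ|² dx; with m = 3.56.
Expand each integrand as polynomial × e^(−2ax²) and use ∫x^(2j)·e^(−2ax²) dx = (2j−1)!!/(4a)^j · √(π/(2a)), odd powers → 0; here √(π/(2a)) = 0.94205. Differentiate with the product rule, d/dx e^(−ax²) = −2ax·e^(−ax²).
State is unnormalized: ∫|Ψ|² dx = 0.61744, and ∫Ψ*·(−ħ²/2m · Ψ'') dx = 0.17771, so ⟨T⟩ = 0.17771 / 0.61744.
⟨T⟩ = 0.28781.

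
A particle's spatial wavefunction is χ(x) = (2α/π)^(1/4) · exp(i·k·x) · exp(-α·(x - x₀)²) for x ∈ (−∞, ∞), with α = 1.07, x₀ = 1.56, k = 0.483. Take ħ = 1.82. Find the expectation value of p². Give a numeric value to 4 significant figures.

4.317

p² χ = −ħ² d²χ/dx²; ⟨p²⟩ = −ħ² ∫ χ*·χ'' dx.
Gaussian moments (u = x − x₀): ∫u^(2j)·e^(−2αu²) du = (2j−1)!!/(4α)^j · √(π/(2α)), odd powers integrate to 0; here √(π/(2α)) = 1.2116. Derivatives: χ′ = (ik − 2αu)·χ, χ″ = ((ik − 2αu)² − 2α)·χ; the odd-in-u pieces drop out.
⟨p²⟩ = 4.3170.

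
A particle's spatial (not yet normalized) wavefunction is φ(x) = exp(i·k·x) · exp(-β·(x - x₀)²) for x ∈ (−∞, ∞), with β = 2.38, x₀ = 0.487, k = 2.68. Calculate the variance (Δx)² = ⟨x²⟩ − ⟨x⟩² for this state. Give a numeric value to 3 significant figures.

Compute ⟨x⟩ and ⟨x²⟩ separately, then (Δx)² = ⟨x²⟩ − ⟨x⟩².
Gaussian moments (u = x − x₀): ∫u^(2j)·e^(−2βu²) du = (2j−1)!!/(4β)^j · √(π/(2β)), odd powers integrate to 0; here √(π/(2β)) = 0.81240.
Normalization: ∫|φ|² dx = 0.81240.
⟨x⟩ = 0.48700 and ⟨x²⟩ = 0.34221.
(Δx)² = 0.34221 − (0.48700)² = 0.10504.

0.105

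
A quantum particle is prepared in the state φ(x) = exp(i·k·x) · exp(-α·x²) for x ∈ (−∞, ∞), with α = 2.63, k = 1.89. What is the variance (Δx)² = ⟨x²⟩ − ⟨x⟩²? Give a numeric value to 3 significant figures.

0.0951

Compute ⟨x⟩ and ⟨x²⟩ separately, then (Δx)² = ⟨x²⟩ − ⟨x⟩².
Gaussian moments: ∫x^(2j)·e^(−2αx²) dx = (2j−1)!!/(4α)^j · √(π/(2α)), odd powers integrate to 0; here √(π/(2α)) = 0.77283.
Normalization: ∫|φ|² dx = 0.77283.
⟨x⟩ = 0.0000 and ⟨x²⟩ = 0.095057.
(Δx)² = 0.095057 − (0.0000)² = 0.095057.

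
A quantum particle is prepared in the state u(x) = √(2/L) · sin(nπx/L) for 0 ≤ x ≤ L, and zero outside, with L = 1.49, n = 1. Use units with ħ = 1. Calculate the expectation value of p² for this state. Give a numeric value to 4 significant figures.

p² u = −ħ² d²u/dx²; ⟨p²⟩ = −ħ² ∫ u*·u'' dx.
d/dx sin(nπx/L) = (nπ/L)·cos(nπx/L) and d²/dx² sin(nπx/L) = −(nπ/L)²·sin(nπx/L); on 0 ≤ x ≤ L, ∫sin²(nπx/L) dx = L/2 and ∫sin(nπx/L)·cos(nπx/L) dx = 0.
⟨p²⟩ = 4.4456.

4.446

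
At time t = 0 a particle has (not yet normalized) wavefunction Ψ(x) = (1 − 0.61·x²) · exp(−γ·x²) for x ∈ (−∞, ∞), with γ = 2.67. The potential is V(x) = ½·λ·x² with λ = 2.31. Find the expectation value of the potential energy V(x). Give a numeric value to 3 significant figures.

⟨V⟩ = ∫ V(x)·|Ψ|² dx / ∫|Ψ|² dx.
Expand each integrand as polynomial × e^(−2γx²) and use ∫x^(2j)·e^(−2γx²) dx = (2j−1)!!/(4γ)^j · √(π/(2γ)), odd powers → 0; here √(π/(2γ)) = 0.76702.
State is unnormalized: ∫|Ψ|² dx = 0.68690, and ∫Ψ*·V(x)·Ψ dx = 0.058582, so ⟨V⟩ = 0.058582 / 0.68690.
⟨V⟩ = 0.085284.

0.0853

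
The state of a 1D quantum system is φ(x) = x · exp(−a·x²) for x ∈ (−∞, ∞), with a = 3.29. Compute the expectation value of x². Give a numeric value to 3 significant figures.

0.228

⟨x²⟩ = ∫ x²·|φ|² dx / ∫|φ|² dx (integrals over the domain).
Expand each integrand as polynomial × e^(−2ax²) and use ∫x^(2j)·e^(−2ax²) dx = (2j−1)!!/(4a)^j · √(π/(2a)), odd powers → 0; here √(π/(2a)) = 0.69097.
State is unnormalized: ∫|φ|² dx = 0.052506, and ∫φ*·x²·φ dx = 0.011969, so ⟨x²⟩ = 0.011969 / 0.052506.
⟨x²⟩ = 0.22796.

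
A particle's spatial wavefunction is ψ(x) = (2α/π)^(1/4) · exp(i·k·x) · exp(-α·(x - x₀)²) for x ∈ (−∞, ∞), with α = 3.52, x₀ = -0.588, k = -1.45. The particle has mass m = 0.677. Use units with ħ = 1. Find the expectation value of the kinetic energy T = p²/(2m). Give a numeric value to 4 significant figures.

4.153

T = −(ħ²/2m) d²/dx², so ⟨T⟩ = −(ħ²/2m) ∫ ψ*·ψ'' dx; with m = 0.677.
Gaussian moments (u = x − x₀): ∫u^(2j)·e^(−2αu²) du = (2j−1)!!/(4α)^j · √(π/(2α)), odd powers integrate to 0; here √(π/(2α)) = 0.66802. Derivatives: ψ′ = (ik − 2αu)·ψ, ψ″ = ((ik − 2αu)² − 2α)·ψ; the odd-in-u pieces drop out.
⟨T⟩ = 4.1525.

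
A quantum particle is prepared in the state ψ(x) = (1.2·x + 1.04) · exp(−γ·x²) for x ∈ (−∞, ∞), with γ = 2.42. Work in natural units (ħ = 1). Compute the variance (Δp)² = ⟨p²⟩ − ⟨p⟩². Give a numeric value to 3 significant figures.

Compute ⟨p⟩ and ⟨p²⟩ separately; (Δp)² = ⟨p²⟩ − ⟨p⟩².
Expand each integrand as polynomial × e^(−2γx²) and use ∫x^(2j)·e^(−2γx²) dx = (2j−1)!!/(4γ)^j · √(π/(2γ)), odd powers → 0; here √(π/(2γ)) = 0.80566. Differentiate with the product rule, d/dx e^(−γx²) = −2γx·e^(−γx²).
Normalization: ∫|ψ|² dx = 0.99125.
⟨p⟩ = 0.0000 and ⟨p²⟩ = 3.0052.
(Δp)² = 3.0052 − (0.0000)² = 3.0052.

3.01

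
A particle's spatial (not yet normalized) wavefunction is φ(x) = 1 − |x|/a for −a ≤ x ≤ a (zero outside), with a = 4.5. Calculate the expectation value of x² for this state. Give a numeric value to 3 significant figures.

⟨x²⟩ = ∫ x²·|φ|² dx / ∫|φ|² dx (integrals over the domain).
φ is even, so ∫ over [−a, a] = 2∫₀ᵃ with φ = 1 − x/a there: ∫₀ᵃ (1 − x/a)² dx = a/3, ∫₀ᵃ x²(1 − x/a)² dx = a³/30, ∫₀ᵃ x⁴(1 − x/a)² dx = a⁵/105.
State is unnormalized: ∫|φ|² dx = 3.0000, and ∫φ*·x²·φ dx = 6.0750, so ⟨x²⟩ = 6.0750 / 3.0000.
⟨x²⟩ = 2.0250.

2.03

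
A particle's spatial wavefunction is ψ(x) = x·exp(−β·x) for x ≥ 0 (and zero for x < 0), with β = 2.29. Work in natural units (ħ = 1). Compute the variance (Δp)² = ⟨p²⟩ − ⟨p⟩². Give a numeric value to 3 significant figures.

Compute ⟨p⟩ and ⟨p²⟩ separately; (Δp)² = ⟨p²⟩ − ⟨p⟩².
Differentiate x·exp(−β·x) with the product rule; every integrand then reduces to terms xʲ·e^(−2βx) on [0, ∞), with ∫₀^∞ xʲ·e^(−2βx) dx = j!/(2β)^(j+1).
Normalization: ∫|ψ|² dx = 0.020818.
⟨p⟩ = 0.0000 and ⟨p²⟩ = 5.2441.
(Δp)² = 5.2441 − (0.0000)² = 5.2441.

5.24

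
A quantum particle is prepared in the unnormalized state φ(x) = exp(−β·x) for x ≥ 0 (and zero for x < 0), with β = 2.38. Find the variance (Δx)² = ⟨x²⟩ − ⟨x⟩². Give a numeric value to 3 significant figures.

0.0441

Compute ⟨x⟩ and ⟨x²⟩ separately, then (Δx)² = ⟨x²⟩ − ⟨x⟩².
Every integrand reduces to terms xʲ·e^(−2βx) on [0, ∞); use ∫₀^∞ xʲ·e^(−2βx) dx = j!/(2β)^(j+1).
Normalization: ∫|φ|² dx = 0.21008.
⟨x⟩ = 0.21008 and ⟨x²⟩ = 0.088271.
(Δx)² = 0.088271 − (0.21008)² = 0.044135.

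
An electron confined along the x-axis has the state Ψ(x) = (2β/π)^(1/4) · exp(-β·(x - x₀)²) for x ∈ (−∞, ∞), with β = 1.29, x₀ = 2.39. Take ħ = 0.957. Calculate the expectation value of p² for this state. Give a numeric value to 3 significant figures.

p² Ψ = −ħ² d²Ψ/dx²; ⟨p²⟩ = −ħ² ∫ Ψ*·Ψ'' dx.
Gaussian moments (u = x − x₀): ∫u^(2j)·e^(−2βu²) du = (2j−1)!!/(4β)^j · √(π/(2β)), odd powers integrate to 0; here √(π/(2β)) = 1.1035. Derivatives: d/dx e^(−βu²) = −2βu·e^(−βu²), d²/dx² e^(−βu²) = (4β²u² − 2β)·e^(−βu²).
⟨p²⟩ = 1.1814.

1.18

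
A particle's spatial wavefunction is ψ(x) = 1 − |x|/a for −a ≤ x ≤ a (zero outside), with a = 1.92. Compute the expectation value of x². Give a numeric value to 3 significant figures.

0.369

⟨x²⟩ = ∫ x²·|ψ|² dx / ∫|ψ|² dx (integrals over the domain).
ψ is even, so ∫ over [−a, a] = 2∫₀ᵃ with ψ = 1 − x/a there: ∫₀ᵃ (1 − x/a)² dx = a/3, ∫₀ᵃ x²(1 − x/a)² dx = a³/30, ∫₀ᵃ x⁴(1 − x/a)² dx = a⁵/105.
State is unnormalized: ∫|ψ|² dx = 1.2800, and ∫ψ*·x²·ψ dx = 0.47186, so ⟨x²⟩ = 0.47186 / 1.2800.
⟨x²⟩ = 0.36864.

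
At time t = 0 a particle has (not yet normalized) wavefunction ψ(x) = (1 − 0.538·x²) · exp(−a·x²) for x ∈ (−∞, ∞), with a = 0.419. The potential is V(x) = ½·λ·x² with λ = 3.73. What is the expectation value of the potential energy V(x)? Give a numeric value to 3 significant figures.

1.03

⟨V⟩ = ∫ V(x)·|ψ|² dx / ∫|ψ|² dx.
Expand each integrand as polynomial × e^(−2ax²) and use ∫x^(2j)·e^(−2ax²) dx = (2j−1)!!/(4a)^j · √(π/(2a)), odd powers → 0; here √(π/(2a)) = 1.9362.
State is unnormalized: ∫|ψ|² dx = 1.2917, and ∫ψ*·V(x)·ψ dx = 1.3350, so ⟨V⟩ = 1.3350 / 1.2917.
⟨V⟩ = 1.0335.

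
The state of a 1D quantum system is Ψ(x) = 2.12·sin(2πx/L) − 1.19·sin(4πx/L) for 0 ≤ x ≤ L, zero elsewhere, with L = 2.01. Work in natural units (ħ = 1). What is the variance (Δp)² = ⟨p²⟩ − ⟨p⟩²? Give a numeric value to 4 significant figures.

Compute ⟨p⟩ and ⟨p²⟩ separately; (Δp)² = ⟨p²⟩ − ⟨p⟩².
d²/dx² sin(jπx/L) = −(jπ/L)²·sin(jπx/L); on 0 ≤ x ≤ L, ∫sin²(jπx/L) dx = L/2 and ∫sin(jπx/L)·sin(lπx/L) dx = 0 for j ≠ l, so only diagonal terms survive in ∫|Ψ|² and ∫Ψ·Ψ″; ∫Ψ·Ψ′ dx = [Ψ²/2] between the walls = 0.
Normalization: ∫|Ψ|² dx = 5.9401.
⟨p⟩ = 0.0000 and ⟨p²⟩ = 16.795.
(Δp)² = 16.795 − (0.0000)² = 16.795.

16.80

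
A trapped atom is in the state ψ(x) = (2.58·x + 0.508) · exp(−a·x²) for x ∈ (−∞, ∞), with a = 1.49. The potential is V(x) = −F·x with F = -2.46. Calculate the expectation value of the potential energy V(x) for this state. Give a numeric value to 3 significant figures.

⟨V⟩ = ∫ V(x)·|ψ|² dx / ∫|ψ|² dx.
Expand each integrand as polynomial × e^(−2ax²) and use ∫x^(2j)·e^(−2ax²) dx = (2j−1)!!/(4a)^j · √(π/(2a)), odd powers → 0; here √(π/(2a)) = 1.0268.
State is unnormalized: ∫|ψ|² dx = 1.4117, and ∫ψ*·V(x)·ψ dx = 1.1109, so ⟨V⟩ = 1.1109 / 1.4117.
⟨V⟩ = 0.78692.

0.787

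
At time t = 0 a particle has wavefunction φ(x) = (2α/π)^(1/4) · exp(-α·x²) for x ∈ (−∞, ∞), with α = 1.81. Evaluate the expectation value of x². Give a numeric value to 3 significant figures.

0.138

⟨x²⟩ = ∫ x²·|φ|² dx (integrals over the domain).
Gaussian moments: ∫x^(2j)·e^(−2αx²) dx = (2j−1)!!/(4α)^j · √(π/(2α)), odd powers integrate to 0; here √(π/(2α)) = 0.93158.
⟨x²⟩ = 0.13812.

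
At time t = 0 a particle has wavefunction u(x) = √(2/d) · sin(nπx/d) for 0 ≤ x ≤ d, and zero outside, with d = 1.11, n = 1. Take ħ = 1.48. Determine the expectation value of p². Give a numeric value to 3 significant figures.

p² u = −ħ² d²u/dx²; ⟨p²⟩ = −ħ² ∫ u*·u'' dx.
d/dx sin(nπx/d) = (nπ/d)·cos(nπx/d) and d²/dx² sin(nπx/d) = −(nπ/d)²·sin(nπx/d); on 0 ≤ x ≤ d, ∫sin²(nπx/d) dx = d/2 and ∫sin(nπx/d)·cos(nπx/d) dx = 0.
⟨p²⟩ = 17.546.

17.5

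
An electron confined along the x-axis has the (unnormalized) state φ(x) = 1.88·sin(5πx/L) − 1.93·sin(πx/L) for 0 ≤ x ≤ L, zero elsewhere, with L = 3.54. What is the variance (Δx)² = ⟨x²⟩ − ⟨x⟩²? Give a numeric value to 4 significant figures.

0.6180

Compute ⟨x⟩ and ⟨x²⟩ separately, then (Δx)² = ⟨x²⟩ − ⟨x⟩².
On 0 ≤ x ≤ L (j ≠ l): ∫sin²(jπx/L) dx = L/2, ∫sin(jπx/L)·sin(lπx/L) dx = 0; diagonal moments ∫x·sin²(jπx/L) dx = L²/4, ∫x²·sin²(jπx/L) dx = L³·(1/6 − 1/(4j²π²)); cross terms ∫x·sin(jπx/L)·sin(lπx/L) dx = 0 for j + l even and −4jlL²/(π²(j² − l²)²) for j + l odd, ∫x²·sin(jπx/L)·sin(lπx/L) dx = (−1)^(j+l)·4jlL³/(π²(j² − l²)²); higher powers the same way via product-to-sum and parts.
Normalization: ∫|φ|² dx = 12.849.
⟨x⟩ = 1.7700 and ⟨x²⟩ = 3.7509.
(Δx)² = 3.7509 − (1.7700)² = 0.61803.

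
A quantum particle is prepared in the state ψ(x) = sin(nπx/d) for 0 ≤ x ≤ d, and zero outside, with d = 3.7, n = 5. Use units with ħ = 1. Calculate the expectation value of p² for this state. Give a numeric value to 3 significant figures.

18.0

p² ψ = −ħ² d²ψ/dx²; ⟨p²⟩ = −ħ² ∫ ψ*·ψ'' dx / ∫|ψ|² dx.
d/dx sin(nπx/d) = (nπ/d)·cos(nπx/d) and d²/dx² sin(nπx/d) = −(nπ/d)²·sin(nπx/d); on 0 ≤ x ≤ d, ∫sin²(nπx/d) dx = d/2 and ∫sin(nπx/d)·cos(nπx/d) dx = 0.
State is unnormalized: ∫|ψ|² dx = 1.8500, and ∫ψ*·(−ħ² ψ'') dx = 33.343, so ⟨p²⟩ = 33.343 / 1.8500.
⟨p²⟩ = 18.023.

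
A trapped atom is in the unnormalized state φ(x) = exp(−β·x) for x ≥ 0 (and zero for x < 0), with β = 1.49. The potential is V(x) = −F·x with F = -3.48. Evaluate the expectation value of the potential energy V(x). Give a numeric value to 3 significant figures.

1.17

⟨V⟩ = ∫ V(x)·|φ|² dx / ∫|φ|² dx.
Every integrand reduces to terms xʲ·e^(−2βx) on [0, ∞); use ∫₀^∞ xʲ·e^(−2βx) dx = j!/(2β)^(j+1).
State is unnormalized: ∫|φ|² dx = 0.33557, and ∫φ*·V(x)·φ dx = 0.39187, so ⟨V⟩ = 0.39187 / 0.33557.
⟨V⟩ = 1.1678.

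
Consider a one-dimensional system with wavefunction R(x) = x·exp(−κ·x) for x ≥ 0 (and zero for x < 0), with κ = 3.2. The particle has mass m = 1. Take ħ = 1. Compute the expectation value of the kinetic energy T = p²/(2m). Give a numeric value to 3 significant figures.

5.12

T = −(ħ²/2m) d²/dx², so ⟨T⟩ = −(ħ²/2m) ∫ R*·R'' dx / ∫|R|² dx; with m = 1.
Differentiate x·exp(−κ·x) with the product rule; every integrand then reduces to terms xʲ·e^(−2κx) on [0, ∞), with ∫₀^∞ xʲ·e^(−2κx) dx = j!/(2κ)^(j+1).
State is unnormalized: ∫|R|² dx = 0.0076294, and ∫R*·(−ħ²/2m · R'') dx = 0.039063, so ⟨T⟩ = 0.039063 / 0.0076294.
⟨T⟩ = 5.1200.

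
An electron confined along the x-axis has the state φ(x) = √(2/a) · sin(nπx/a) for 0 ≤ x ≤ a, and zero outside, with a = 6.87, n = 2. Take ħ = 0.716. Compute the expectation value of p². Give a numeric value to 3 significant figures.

0.429

p² φ = −ħ² d²φ/dx²; ⟨p²⟩ = −ħ² ∫ φ*·φ'' dx.
d/dx sin(nπx/a) = (nπ/a)·cos(nπx/a) and d²/dx² sin(nπx/a) = −(nπ/a)²·sin(nπx/a); on 0 ≤ x ≤ a, ∫sin²(nπx/a) dx = a/2 and ∫sin(nπx/a)·cos(nπx/a) dx = 0.
⟨p²⟩ = 0.42882.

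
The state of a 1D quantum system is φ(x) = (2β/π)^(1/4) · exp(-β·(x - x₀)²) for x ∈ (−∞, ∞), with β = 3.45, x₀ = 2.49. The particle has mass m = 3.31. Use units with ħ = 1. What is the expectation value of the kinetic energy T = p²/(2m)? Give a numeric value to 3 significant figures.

0.521

T = −(ħ²/2m) d²/dx², so ⟨T⟩ = −(ħ²/2m) ∫ φ*·φ'' dx; with m = 3.31.
Gaussian moments (u = x − x₀): ∫u^(2j)·e^(−2βu²) du = (2j−1)!!/(4β)^j · √(π/(2β)), odd powers integrate to 0; here √(π/(2β)) = 0.67476. Derivatives: d/dx e^(−βu²) = −2βu·e^(−βu²), d²/dx² e^(−βu²) = (4β²u² − 2β)·e^(−βu²).
⟨T⟩ = 0.52115.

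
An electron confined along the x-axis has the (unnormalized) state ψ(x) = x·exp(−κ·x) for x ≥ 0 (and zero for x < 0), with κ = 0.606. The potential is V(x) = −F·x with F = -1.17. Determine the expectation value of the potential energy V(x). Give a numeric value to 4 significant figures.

⟨V⟩ = ∫ V(x)·|ψ|² dx / ∫|ψ|² dx.
Every integrand reduces to terms xʲ·e^(−2κx) on [0, ∞); use ∫₀^∞ xʲ·e^(−2κx) dx = j!/(2κ)^(j+1).
State is unnormalized: ∫|ψ|² dx = 1.1234, and ∫ψ*·V(x)·ψ dx = 3.2533, so ⟨V⟩ = 3.2533 / 1.1234.
⟨V⟩ = 2.8960.

2.896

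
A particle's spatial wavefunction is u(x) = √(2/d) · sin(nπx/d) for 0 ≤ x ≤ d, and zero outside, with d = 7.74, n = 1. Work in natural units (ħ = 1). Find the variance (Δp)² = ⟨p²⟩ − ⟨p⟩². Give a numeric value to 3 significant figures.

0.165

Compute ⟨p⟩ and ⟨p²⟩ separately; (Δp)² = ⟨p²⟩ − ⟨p⟩².
d/dx sin(nπx/d) = (nπ/d)·cos(nπx/d) and d²/dx² sin(nπx/d) = −(nπ/d)²·sin(nπx/d); on 0 ≤ x ≤ d, ∫sin²(nπx/d) dx = d/2 and ∫sin(nπx/d)·cos(nπx/d) dx = 0.
⟨p⟩ = 0.0000 and ⟨p²⟩ = 0.16475.
(Δp)² = 0.16475 − (0.0000)² = 0.16475.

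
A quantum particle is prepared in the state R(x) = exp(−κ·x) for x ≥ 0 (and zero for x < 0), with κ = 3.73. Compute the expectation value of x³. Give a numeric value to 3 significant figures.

0.0145

⟨x³⟩ = ∫ x³·|R|² dx / ∫|R|² dx (integrals over the domain).
Every integrand reduces to terms xʲ·e^(−2κx) on [0, ∞); use ∫₀^∞ xʲ·e^(−2κx) dx = j!/(2κ)^(j+1).
State is unnormalized: ∫|R|² dx = 0.13405, and ∫R*·x³·R dx = 0.0019373, so ⟨x³⟩ = 0.0019373 / 0.13405.
⟨x³⟩ = 0.014452.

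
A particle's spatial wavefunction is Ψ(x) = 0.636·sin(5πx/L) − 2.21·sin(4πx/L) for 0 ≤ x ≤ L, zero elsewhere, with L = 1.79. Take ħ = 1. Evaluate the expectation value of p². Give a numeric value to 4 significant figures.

51.41

p² Ψ = −ħ² d²Ψ/dx²; ⟨p²⟩ = −ħ² ∫ Ψ*·Ψ'' dx / ∫|Ψ|² dx.
d²/dx² sin(jπx/L) = −(jπ/L)²·sin(jπx/L); on 0 ≤ x ≤ L, ∫sin²(jπx/L) dx = L/2 and ∫sin(jπx/L)·sin(lπx/L) dx = 0 for j ≠ l, so only diagonal terms survive in ∫|Ψ|² and ∫Ψ·Ψ″; ∫Ψ·Ψ′ dx = [Ψ²/2] between the walls = 0.
State is unnormalized: ∫|Ψ|² dx = 4.7333, and ∫Ψ*·(−ħ² Ψ'') dx = 243.32, so ⟨p²⟩ = 243.32 / 4.7333.
⟨p²⟩ = 51.405.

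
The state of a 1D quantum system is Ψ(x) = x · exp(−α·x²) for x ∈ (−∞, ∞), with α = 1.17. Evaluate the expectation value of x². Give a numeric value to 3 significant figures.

0.641

⟨x²⟩ = ∫ x²·|Ψ|² dx / ∫|Ψ|² dx (integrals over the domain).
Expand each integrand as polynomial × e^(−2αx²) and use ∫x^(2j)·e^(−2αx²) dx = (2j−1)!!/(4α)^j · √(π/(2α)), odd powers → 0; here √(π/(2α)) = 1.1587.
State is unnormalized: ∫|Ψ|² dx = 0.24758, and ∫Ψ*·x²·Ψ dx = 0.15871, so ⟨x²⟩ = 0.15871 / 0.24758.
⟨x²⟩ = 0.64103.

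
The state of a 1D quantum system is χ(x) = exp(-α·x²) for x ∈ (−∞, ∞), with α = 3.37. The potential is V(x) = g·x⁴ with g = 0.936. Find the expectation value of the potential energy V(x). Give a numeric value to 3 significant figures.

0.0155

⟨V⟩ = ∫ V(x)·|χ|² dx / ∫|χ|² dx.
Gaussian moments: ∫x^(2j)·e^(−2αx²) dx = (2j−1)!!/(4α)^j · √(π/(2α)), odd powers integrate to 0; here √(π/(2α)) = 0.68272.
State is unnormalized: ∫|χ|² dx = 0.68272, and ∫χ*·V(x)·χ dx = 0.010550, so ⟨V⟩ = 0.010550 / 0.68272.
⟨V⟩ = 0.015453.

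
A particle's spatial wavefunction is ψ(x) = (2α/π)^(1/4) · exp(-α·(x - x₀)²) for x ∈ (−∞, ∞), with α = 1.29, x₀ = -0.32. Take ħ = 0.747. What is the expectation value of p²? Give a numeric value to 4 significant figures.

p² ψ = −ħ² d²ψ/dx²; ⟨p²⟩ = −ħ² ∫ ψ*·ψ'' dx.
Gaussian moments (u = x − x₀): ∫u^(2j)·e^(−2αu²) du = (2j−1)!!/(4α)^j · √(π/(2α)), odd powers integrate to 0; here √(π/(2α)) = 1.1035. Derivatives: d/dx e^(−αu²) = −2αu·e^(−αu²), d²/dx² e^(−αu²) = (4α²u² − 2α)·e^(−αu²).
⟨p²⟩ = 0.71983.

0.7198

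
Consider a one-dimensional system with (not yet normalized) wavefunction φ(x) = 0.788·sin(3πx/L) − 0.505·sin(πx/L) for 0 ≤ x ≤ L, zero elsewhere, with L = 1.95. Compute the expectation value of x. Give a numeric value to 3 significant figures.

0.975

⟨x⟩ = ∫ x·|φ|² dx / ∫|φ|² dx (integrals over the domain).
On 0 ≤ x ≤ L (j ≠ l): ∫sin²(jπx/L) dx = L/2, ∫sin(jπx/L)·sin(lπx/L) dx = 0; diagonal moments ∫x·sin²(jπx/L) dx = L²/4, ∫x²·sin²(jπx/L) dx = L³·(1/6 − 1/(4j²π²)); cross terms ∫x·sin(jπx/L)·sin(lπx/L) dx = 0 for j + l even and −4jlL²/(π²(j² − l²)²) for j + l odd, ∫x²·sin(jπx/L)·sin(lπx/L) dx = (−1)^(j+l)·4jlL³/(π²(j² − l²)²); higher powers the same way via product-to-sum and parts.
State is unnormalized: ∫|φ|² dx = 0.85407, and ∫φ*·x·φ dx = 0.83272, so ⟨x⟩ = 0.83272 / 0.85407.
⟨x⟩ = 0.97500.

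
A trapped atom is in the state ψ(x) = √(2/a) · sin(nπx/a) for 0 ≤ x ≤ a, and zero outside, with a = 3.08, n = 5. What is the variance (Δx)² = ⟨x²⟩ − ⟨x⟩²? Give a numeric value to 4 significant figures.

Compute ⟨x⟩ and ⟨x²⟩ separately, then (Δx)² = ⟨x²⟩ − ⟨x⟩².
With sin²θ = (1 − cos2θ)/2 on 0 ≤ x ≤ a: ∫sin²(nπx/a) dx = a/2, ∫x·sin²(nπx/a) dx = a²/4, ∫x²·sin²(nπx/a) dx = a³·(1/6 − 1/(4n²π²)); higher powers xᵏ the same way, integrating xᵏ·cos(2nπx/a) by parts.
⟨x⟩ = 1.5400 and ⟨x²⟩ = 3.1429.
(Δx)² = 3.1429 − (1.5400)² = 0.77131.

0.7713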